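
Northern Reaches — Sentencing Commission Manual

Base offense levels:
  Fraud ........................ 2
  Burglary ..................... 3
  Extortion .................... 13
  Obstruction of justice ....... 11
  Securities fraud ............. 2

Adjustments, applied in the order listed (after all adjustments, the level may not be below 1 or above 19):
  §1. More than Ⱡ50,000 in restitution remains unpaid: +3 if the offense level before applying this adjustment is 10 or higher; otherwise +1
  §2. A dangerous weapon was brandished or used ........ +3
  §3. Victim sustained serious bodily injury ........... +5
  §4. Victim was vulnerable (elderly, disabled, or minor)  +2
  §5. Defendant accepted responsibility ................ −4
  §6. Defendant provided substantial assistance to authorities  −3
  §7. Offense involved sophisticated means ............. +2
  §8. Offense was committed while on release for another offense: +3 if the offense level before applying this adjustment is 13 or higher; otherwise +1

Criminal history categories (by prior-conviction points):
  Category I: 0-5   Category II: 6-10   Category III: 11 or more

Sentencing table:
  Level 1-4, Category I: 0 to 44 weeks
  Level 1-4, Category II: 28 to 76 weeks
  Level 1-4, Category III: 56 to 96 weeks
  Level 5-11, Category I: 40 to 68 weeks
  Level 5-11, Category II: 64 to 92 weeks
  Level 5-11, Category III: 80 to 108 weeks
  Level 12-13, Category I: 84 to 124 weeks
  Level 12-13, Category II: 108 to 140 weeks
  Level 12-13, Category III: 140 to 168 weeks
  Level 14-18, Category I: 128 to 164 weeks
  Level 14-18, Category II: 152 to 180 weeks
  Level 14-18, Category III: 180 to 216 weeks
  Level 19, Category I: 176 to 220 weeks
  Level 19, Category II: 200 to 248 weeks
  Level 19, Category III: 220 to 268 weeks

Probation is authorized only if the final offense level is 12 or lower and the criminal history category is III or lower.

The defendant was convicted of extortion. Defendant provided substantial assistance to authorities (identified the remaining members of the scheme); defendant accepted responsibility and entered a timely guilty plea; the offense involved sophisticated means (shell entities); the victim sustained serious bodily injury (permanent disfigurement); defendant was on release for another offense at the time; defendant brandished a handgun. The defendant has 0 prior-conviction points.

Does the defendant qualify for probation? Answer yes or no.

No

Base offense level for extortion: 13.
§2 applies: 13 + 3 = 16.
§3 applies: 16 + 5 = 21.
§5 applies: 21 − 4 = 17.
§6 applies: 17 − 3 = 14.
§7 applies: 14 + 2 = 16.
§8 applies (level before this adjustment is 16 ≥ 13, so +3): 16 + 3 = 19.
Final offense level: 19.
Criminal history: 0 prior points → Category I (0-5).
Level 19 falls in the 19 band.
Grid: Level 19 × Category I = 176-220 weeks.
Probation check: level 19 > 12 and category I ≤ III → not eligible.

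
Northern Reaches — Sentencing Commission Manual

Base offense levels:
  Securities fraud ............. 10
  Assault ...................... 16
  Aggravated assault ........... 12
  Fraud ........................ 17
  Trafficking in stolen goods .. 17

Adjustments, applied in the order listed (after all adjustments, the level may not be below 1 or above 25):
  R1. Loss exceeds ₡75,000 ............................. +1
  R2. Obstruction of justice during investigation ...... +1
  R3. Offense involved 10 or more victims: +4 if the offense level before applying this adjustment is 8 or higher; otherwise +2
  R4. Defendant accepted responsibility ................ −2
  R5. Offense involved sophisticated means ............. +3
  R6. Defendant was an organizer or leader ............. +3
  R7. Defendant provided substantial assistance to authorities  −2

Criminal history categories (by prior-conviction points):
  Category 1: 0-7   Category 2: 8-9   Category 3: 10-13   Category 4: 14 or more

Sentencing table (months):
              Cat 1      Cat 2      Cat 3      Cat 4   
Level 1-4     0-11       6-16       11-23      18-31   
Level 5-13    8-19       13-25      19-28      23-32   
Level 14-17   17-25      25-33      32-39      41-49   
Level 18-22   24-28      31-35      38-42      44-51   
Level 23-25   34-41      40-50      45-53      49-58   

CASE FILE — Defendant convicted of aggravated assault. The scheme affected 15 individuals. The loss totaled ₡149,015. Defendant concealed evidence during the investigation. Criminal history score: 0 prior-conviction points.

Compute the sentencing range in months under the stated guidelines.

24-28 months

Base offense level for aggravated assault: 12.
R1 applies: 12 + 1 = 13.
R2 applies: 13 + 1 = 14.
R3 applies (level before this adjustment is 14 ≥ 8, so +4): 14 + 4 = 18.
R6 does not apply.
Final offense level: 18.
Criminal history: 0 prior points → Category 1 (0-7).
Level 18 falls in the 18-22 band.
Grid: Level 18-22 × Category 1 = 24-28 months.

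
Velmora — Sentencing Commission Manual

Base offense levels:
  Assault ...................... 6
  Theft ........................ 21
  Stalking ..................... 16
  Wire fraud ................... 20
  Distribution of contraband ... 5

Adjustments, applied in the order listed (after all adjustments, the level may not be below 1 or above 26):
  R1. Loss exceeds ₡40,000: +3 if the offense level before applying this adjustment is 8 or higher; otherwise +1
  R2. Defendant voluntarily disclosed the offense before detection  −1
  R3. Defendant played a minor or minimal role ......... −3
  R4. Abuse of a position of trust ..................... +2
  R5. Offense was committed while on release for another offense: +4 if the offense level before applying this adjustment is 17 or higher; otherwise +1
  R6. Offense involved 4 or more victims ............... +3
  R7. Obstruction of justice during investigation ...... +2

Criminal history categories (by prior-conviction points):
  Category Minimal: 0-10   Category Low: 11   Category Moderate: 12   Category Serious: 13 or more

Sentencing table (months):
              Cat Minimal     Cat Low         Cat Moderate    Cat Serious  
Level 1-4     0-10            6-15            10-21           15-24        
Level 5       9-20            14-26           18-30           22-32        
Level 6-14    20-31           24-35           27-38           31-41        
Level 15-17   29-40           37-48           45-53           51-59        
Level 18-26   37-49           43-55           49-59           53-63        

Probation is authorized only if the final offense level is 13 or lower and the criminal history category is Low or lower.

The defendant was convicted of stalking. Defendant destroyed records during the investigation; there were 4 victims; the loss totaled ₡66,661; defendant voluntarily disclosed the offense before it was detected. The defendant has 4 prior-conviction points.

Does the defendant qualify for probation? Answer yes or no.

Base offense level for stalking: 16.
R1 applies (level before this adjustment is 16 ≥ 8, so +3): 16 + 3 = 19.
R2 applies: 19 − 1 = 18.
R3 does not apply.
R4 does not apply.
R6 applies: 18 + 3 = 21.
R7 applies: 21 + 2 = 23.
Final offense level: 23.
Criminal history: 4 prior points → Category Minimal (0-10).
Level 23 falls in the 18-26 band.
Grid: Level 18-26 × Category Minimal = 37-49 months.
Probation check: level 23 > 13 and category Minimal ≤ Low → not eligible.

No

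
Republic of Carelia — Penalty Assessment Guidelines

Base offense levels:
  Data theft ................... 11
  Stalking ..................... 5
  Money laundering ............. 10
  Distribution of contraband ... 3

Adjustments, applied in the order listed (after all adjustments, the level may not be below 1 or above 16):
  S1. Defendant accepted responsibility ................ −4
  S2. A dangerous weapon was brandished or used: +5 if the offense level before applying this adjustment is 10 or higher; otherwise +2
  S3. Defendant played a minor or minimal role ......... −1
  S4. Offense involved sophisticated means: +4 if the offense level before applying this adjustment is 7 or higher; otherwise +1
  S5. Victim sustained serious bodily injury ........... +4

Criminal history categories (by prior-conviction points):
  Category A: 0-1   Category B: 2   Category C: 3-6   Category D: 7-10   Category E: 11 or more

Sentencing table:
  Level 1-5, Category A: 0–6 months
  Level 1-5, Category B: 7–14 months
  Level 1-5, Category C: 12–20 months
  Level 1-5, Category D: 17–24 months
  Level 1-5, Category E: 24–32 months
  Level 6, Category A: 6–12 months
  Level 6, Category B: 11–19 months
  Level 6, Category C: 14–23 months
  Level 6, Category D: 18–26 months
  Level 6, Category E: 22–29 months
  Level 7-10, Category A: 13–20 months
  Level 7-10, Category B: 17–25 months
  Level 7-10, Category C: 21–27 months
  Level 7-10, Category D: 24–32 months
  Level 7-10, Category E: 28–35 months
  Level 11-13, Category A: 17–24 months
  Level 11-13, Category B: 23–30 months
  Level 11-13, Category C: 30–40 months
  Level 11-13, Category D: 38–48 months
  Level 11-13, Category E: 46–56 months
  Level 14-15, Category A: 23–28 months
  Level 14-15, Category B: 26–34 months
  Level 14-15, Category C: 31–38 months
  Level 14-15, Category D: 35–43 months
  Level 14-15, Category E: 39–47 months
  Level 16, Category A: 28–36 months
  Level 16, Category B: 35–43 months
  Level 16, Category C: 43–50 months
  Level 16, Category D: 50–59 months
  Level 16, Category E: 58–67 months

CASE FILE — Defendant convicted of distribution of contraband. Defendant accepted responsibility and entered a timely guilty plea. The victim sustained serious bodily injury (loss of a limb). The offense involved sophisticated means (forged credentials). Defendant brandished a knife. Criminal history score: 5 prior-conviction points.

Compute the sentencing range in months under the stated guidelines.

Base offense level for distribution of contraband: 3.
S1 applies: 3 − 4 = -1.
S2 applies (level before this adjustment is -1 < 10, so +2): -1 + 2 = 1.
S4 applies (level before this adjustment is 1 < 7, so +1): 1 + 1 = 2.
S5 applies: 2 + 4 = 6.
Final offense level: 6.
Criminal history: 5 prior points → Category C (3-6).
Level 6 falls in the 6 band.
Grid: Level 6 × Category C = 14-23 months.

14-23 months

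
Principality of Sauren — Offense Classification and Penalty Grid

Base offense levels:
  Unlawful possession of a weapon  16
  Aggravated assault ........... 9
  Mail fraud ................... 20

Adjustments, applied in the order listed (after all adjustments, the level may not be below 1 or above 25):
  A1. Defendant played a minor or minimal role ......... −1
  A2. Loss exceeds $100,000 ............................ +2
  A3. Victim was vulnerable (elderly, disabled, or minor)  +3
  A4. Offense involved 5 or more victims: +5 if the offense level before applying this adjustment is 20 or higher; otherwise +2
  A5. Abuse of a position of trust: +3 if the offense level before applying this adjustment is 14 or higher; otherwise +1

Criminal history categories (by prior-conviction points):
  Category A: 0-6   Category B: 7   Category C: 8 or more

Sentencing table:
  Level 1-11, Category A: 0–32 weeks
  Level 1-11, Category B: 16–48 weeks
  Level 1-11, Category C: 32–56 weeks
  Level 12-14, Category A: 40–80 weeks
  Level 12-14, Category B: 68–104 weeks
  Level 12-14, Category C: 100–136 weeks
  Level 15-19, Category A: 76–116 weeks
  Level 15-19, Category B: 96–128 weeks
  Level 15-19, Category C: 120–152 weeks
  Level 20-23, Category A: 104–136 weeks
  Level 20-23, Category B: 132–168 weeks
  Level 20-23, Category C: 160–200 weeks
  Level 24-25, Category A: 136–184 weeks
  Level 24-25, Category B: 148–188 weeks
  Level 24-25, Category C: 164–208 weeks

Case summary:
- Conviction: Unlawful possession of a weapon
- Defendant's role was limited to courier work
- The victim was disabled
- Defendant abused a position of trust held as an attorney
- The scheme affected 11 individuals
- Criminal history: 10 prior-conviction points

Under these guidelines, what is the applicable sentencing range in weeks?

160-200 weeks

Base offense level for unlawful possession of a weapon: 16.
A1 applies: 16 − 1 = 15.
A2 does not apply.
A3 applies: 15 + 3 = 18.
A4 applies (level before this adjustment is 18 < 20, so +2): 18 + 2 = 20.
A5 applies (level before this adjustment is 20 ≥ 14, so +3): 20 + 3 = 23.
Final offense level: 23.
Criminal history: 10 prior points → Category C (8+).
Level 23 falls in the 20-23 band.
Grid: Level 20-23 × Category C = 160-200 weeks.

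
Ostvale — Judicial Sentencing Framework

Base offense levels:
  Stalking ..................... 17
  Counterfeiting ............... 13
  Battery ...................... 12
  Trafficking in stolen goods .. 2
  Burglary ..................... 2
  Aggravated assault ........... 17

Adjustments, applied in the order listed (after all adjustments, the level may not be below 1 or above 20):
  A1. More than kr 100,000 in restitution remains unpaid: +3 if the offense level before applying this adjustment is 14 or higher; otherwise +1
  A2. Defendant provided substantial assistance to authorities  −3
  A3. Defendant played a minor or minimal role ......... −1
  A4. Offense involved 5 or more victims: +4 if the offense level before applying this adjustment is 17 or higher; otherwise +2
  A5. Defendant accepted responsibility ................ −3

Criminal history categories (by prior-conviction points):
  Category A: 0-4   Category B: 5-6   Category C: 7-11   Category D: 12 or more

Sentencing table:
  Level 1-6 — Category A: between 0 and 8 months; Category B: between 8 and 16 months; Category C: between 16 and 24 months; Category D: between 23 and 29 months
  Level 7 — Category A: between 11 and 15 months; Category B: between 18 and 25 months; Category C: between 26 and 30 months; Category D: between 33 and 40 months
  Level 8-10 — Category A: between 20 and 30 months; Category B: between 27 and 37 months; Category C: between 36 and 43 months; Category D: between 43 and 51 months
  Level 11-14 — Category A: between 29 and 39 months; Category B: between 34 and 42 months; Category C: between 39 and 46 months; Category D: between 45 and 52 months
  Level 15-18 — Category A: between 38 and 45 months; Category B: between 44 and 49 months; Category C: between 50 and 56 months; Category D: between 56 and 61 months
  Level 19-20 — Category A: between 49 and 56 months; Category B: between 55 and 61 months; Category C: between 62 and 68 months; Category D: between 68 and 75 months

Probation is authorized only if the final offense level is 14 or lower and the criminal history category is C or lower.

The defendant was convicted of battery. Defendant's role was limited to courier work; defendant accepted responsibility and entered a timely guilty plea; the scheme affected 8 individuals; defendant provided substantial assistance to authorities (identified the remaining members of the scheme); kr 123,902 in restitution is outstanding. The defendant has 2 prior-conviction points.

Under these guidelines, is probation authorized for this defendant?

Yes

Base offense level for battery: 12.
A1 applies (level before this adjustment is 12 < 14, so +1): 12 + 1 = 13.
A2 applies: 13 − 3 = 10.
A3 applies: 10 − 1 = 9.
A4 applies (level before this adjustment is 9 < 17, so +2): 9 + 2 = 11.
A5 applies: 11 − 3 = 8.
Final offense level: 8.
Criminal history: 2 prior points → Category A (0-4).
Level 8 falls in the 8-10 band.
Grid: Level 8-10 × Category A = 20-30 months.
Probation check: level 8 ≤ 14 and category A ≤ C → eligible.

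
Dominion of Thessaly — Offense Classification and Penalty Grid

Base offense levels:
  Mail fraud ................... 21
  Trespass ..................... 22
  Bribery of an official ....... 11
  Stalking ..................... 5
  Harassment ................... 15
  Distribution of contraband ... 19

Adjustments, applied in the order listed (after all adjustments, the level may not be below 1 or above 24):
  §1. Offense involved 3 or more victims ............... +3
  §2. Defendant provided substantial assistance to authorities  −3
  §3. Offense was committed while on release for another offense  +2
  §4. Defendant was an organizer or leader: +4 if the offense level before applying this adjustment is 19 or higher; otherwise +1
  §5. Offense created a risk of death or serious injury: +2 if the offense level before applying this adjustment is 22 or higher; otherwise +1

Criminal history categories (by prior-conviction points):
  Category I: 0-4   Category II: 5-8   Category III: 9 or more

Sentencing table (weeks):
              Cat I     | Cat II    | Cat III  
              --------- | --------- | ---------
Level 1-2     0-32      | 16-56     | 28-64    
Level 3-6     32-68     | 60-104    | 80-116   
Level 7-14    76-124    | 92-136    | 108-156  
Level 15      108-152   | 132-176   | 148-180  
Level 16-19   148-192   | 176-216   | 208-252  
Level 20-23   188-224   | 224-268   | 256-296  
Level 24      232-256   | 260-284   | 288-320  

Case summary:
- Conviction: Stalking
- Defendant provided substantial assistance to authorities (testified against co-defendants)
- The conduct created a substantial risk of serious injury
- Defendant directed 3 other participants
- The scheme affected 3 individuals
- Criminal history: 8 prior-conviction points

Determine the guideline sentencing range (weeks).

Base offense level for stalking: 5.
§1 applies: 5 + 3 = 8.
§2 applies: 8 − 3 = 5.
§4 applies (level before this adjustment is 5 < 19, so +1): 5 + 1 = 6.
§5 applies (level before this adjustment is 6 < 22, so +1): 6 + 1 = 7.
Final offense level: 7.
Criminal history: 8 prior points → Category II (5-8).
Level 7 falls in the 7-14 band.
Grid: Level 7-14 × Category II = 92-136 weeks.

92-136 weeks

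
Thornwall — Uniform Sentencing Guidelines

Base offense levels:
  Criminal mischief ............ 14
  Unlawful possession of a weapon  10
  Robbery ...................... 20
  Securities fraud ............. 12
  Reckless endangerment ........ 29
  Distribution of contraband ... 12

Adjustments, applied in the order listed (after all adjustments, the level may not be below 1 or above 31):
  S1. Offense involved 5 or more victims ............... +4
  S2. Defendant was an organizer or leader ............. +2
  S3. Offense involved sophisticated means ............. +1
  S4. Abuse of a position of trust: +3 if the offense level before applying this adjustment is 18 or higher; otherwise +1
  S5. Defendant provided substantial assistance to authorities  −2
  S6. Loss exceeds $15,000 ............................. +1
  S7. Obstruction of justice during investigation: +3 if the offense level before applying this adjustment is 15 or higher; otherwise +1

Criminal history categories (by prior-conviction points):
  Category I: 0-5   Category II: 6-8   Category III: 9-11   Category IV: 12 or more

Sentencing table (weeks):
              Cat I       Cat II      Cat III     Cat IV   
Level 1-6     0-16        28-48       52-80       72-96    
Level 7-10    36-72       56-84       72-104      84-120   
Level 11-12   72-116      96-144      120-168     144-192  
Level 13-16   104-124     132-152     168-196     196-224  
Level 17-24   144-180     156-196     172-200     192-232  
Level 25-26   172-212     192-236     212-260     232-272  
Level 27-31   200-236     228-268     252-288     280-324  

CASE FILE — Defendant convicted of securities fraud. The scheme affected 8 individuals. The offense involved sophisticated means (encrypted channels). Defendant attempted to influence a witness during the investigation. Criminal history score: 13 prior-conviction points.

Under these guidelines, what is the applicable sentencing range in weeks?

Base offense level for securities fraud: 12.
S1 applies: 12 + 4 = 16.
S2 does not apply.
S3 applies: 16 + 1 = 17.
S7 applies (level before this adjustment is 17 ≥ 15, so +3): 17 + 3 = 20.
Final offense level: 20.
Criminal history: 13 prior points → Category IV (12+).
Level 20 falls in the 17-24 band.
Grid: Level 17-24 × Category IV = 192-232 weeks.

192-232 weeks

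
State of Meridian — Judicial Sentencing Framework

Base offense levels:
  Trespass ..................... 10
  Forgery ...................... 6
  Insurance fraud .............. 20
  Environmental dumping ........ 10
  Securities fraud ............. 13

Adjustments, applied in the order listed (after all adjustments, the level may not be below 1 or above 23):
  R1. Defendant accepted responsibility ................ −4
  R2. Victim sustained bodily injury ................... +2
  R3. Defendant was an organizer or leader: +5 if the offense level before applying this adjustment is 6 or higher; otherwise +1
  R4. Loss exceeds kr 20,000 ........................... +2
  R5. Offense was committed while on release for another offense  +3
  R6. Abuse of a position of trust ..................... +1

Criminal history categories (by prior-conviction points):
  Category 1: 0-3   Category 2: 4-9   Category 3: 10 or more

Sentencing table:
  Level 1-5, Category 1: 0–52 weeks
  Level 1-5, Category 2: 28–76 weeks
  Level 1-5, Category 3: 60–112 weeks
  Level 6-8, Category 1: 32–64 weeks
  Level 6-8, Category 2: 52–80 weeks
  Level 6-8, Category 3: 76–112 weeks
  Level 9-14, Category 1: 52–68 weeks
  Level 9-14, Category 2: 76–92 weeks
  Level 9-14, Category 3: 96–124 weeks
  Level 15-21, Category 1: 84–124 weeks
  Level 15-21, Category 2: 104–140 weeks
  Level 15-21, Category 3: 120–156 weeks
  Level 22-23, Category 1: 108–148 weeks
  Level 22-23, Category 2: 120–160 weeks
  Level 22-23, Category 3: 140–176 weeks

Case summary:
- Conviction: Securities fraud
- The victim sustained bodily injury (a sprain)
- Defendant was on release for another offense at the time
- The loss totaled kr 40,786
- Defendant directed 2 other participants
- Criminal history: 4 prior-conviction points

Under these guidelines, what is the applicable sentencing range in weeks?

120-160 weeks

Base offense level for securities fraud: 13.
R1 does not apply.
R2 applies: 13 + 2 = 15.
R3 applies (level before this adjustment is 15 ≥ 6, so +5): 15 + 5 = 20.
R4 applies: 20 + 2 = 22.
R5 applies: 22 + 3 = 25.
Level 25 exceeds the maximum of 23; capped at 23.
Final offense level: 23.
Criminal history: 4 prior points → Category 2 (4-9).
Level 23 falls in the 22-23 band.
Grid: Level 22-23 × Category 2 = 120-160 weeks.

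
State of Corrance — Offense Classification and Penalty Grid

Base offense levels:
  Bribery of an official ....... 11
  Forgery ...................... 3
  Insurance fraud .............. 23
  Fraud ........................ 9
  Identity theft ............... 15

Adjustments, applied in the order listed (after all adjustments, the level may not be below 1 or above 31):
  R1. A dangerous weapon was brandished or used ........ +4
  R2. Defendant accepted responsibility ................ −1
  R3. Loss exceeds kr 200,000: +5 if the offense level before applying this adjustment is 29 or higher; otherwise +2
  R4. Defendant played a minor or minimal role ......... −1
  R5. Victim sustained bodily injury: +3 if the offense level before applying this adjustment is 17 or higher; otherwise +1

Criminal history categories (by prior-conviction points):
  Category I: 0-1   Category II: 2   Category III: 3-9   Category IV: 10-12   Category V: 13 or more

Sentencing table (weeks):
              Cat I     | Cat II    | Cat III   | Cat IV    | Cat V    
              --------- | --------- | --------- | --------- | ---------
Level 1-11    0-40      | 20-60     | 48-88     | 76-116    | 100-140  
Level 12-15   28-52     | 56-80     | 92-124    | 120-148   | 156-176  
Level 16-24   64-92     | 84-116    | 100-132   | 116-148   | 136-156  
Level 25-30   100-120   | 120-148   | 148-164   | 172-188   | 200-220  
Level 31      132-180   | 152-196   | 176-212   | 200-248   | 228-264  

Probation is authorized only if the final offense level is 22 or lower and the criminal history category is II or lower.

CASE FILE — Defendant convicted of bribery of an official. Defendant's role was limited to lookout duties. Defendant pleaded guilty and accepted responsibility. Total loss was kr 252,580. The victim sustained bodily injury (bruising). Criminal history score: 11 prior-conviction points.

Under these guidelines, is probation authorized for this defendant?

No

Base offense level for bribery of an official: 11.
R2 applies: 11 − 1 = 10.
R3 applies (level before this adjustment is 10 < 29, so +2): 10 + 2 = 12.
R4 applies: 12 − 1 = 11.
R5 applies (level before this adjustment is 11 < 17, so +1): 11 + 1 = 12.
Final offense level: 12.
Criminal history: 11 prior points → Category IV (10-12).
Level 12 falls in the 12-15 band.
Grid: Level 12-15 × Category IV = 120-148 weeks.
Probation check: level 12 ≤ 22 and category IV > II → not eligible.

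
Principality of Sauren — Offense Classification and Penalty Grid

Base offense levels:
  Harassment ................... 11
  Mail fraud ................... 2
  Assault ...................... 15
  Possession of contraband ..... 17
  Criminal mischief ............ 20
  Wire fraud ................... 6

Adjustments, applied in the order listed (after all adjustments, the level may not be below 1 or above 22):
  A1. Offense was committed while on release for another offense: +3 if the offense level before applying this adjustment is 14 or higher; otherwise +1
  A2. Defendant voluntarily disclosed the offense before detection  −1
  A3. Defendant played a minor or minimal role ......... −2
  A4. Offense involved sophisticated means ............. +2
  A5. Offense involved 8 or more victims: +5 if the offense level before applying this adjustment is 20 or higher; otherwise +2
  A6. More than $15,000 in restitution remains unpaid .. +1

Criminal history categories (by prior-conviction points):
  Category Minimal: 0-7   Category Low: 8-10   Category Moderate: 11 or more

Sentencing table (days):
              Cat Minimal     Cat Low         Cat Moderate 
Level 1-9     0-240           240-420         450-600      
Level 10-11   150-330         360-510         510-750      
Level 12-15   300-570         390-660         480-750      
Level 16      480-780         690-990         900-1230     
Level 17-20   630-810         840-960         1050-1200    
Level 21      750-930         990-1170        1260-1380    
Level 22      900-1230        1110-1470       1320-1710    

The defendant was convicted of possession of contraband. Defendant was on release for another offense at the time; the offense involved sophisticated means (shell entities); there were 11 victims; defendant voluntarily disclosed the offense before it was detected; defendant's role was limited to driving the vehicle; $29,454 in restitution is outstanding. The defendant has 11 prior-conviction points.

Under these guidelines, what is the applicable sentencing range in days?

Base offense level for possession of contraband: 17.
A1 applies (level before this adjustment is 17 ≥ 14, so +3): 17 + 3 = 20.
A2 applies: 20 − 1 = 19.
A3 applies: 19 − 2 = 17.
A4 applies: 17 + 2 = 19.
A5 applies (level before this adjustment is 19 < 20, so +2): 19 + 2 = 21.
A6 applies: 21 + 1 = 22.
Final offense level: 22.
Criminal history: 11 prior points → Category Moderate (11+).
Level 22 falls in the 22 band.
Grid: Level 22 × Category Moderate = 1320-1710 days.

1320-1710 days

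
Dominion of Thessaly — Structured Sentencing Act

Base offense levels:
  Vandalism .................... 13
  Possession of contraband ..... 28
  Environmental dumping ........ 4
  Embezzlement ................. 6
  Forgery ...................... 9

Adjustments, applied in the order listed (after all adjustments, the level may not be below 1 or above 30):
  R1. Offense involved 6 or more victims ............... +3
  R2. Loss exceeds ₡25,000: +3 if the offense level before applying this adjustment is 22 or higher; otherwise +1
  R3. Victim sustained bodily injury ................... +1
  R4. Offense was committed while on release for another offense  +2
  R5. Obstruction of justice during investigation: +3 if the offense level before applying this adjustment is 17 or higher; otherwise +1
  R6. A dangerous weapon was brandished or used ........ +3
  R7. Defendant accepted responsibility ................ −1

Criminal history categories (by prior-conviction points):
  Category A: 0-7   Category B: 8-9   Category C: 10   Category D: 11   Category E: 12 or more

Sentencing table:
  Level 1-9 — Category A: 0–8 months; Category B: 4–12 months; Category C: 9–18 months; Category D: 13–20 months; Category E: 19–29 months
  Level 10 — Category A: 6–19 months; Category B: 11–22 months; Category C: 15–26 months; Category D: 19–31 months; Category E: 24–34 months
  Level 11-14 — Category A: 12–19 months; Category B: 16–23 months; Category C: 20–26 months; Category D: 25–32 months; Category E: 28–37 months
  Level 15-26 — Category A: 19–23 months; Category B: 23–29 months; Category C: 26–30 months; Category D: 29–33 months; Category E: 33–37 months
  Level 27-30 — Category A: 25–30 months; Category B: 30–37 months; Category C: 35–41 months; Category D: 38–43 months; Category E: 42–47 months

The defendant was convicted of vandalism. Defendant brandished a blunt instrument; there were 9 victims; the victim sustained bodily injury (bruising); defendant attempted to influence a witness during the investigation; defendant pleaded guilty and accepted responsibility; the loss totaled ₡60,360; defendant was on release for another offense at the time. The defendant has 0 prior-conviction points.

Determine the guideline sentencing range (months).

Base offense level for vandalism: 13.
R1 applies: 13 + 3 = 16.
R2 applies (level before this adjustment is 16 < 22, so +1): 16 + 1 = 17.
R3 applies: 17 + 1 = 18.
R4 applies: 18 + 2 = 20.
R5 applies (level before this adjustment is 20 ≥ 17, so +3): 20 + 3 = 23.
R6 applies: 23 + 3 = 26.
R7 applies: 26 − 1 = 25.
Final offense level: 25.
Criminal history: 0 prior points → Category A (0-7).
Level 25 falls in the 15-26 band.
Grid: Level 15-26 × Category A = 19-23 months.

19-23 months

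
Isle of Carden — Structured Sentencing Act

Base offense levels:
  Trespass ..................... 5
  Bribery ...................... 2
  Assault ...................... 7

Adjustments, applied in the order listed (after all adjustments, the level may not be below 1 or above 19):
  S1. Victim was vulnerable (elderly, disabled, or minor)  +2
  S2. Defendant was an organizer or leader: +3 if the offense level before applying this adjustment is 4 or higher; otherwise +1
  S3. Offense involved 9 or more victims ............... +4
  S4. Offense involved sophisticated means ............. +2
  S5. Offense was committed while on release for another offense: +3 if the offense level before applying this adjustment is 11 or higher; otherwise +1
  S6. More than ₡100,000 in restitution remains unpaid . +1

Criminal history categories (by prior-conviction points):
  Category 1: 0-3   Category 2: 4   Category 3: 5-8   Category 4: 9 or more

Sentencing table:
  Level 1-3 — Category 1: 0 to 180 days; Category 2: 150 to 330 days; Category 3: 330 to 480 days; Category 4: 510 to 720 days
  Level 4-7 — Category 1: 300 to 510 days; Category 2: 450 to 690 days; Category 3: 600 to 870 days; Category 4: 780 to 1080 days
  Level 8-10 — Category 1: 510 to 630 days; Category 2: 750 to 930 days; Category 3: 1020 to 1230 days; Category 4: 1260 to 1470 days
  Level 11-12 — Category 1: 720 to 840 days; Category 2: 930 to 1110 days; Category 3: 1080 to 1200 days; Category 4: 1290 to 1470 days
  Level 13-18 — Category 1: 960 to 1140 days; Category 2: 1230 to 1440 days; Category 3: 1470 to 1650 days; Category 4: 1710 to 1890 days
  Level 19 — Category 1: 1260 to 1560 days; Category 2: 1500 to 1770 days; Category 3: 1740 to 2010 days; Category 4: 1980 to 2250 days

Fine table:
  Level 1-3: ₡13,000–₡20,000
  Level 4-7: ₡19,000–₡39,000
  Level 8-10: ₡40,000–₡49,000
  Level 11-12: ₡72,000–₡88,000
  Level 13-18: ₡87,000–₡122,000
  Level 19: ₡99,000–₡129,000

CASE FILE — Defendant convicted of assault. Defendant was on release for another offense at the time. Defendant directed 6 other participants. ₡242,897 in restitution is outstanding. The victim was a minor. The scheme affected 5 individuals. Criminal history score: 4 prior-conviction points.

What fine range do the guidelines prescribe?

₡87,000–₡122,000

Base offense level for assault: 7.
S1 applies: 7 + 2 = 9.
S2 applies (level before this adjustment is 9 ≥ 4, so +3): 9 + 3 = 12.
S3 does not apply.
S5 applies (level before this adjustment is 12 ≥ 11, so +3): 12 + 3 = 15.
S6 applies: 15 + 1 = 16.
Final offense level: 16.
Level 16 falls in the 13-18 band.
Fine table: Level 13-18 → ₡87,000–₡122,000.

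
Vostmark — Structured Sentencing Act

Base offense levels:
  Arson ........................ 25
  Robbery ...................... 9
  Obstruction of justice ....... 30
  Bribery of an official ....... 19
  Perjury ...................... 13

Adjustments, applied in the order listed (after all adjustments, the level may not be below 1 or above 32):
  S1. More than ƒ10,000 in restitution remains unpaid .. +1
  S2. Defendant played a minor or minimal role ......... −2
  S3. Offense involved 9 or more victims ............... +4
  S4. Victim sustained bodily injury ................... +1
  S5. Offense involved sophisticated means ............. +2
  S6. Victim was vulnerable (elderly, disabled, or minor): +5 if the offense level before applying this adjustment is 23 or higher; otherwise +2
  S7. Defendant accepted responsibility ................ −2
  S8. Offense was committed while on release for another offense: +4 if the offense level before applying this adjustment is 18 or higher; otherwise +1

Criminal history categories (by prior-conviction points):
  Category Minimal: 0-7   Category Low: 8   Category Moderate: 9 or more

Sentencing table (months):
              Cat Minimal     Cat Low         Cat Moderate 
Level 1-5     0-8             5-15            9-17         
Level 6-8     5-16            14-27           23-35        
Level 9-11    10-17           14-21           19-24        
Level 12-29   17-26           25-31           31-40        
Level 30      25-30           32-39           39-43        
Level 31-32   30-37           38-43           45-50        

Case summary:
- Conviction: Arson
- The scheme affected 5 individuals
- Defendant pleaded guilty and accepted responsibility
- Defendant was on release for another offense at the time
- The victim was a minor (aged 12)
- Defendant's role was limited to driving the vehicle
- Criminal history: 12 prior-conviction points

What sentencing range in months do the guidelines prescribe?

39-43 months

Base offense level for arson: 25.
S1 does not apply.
S2 applies: 25 − 2 = 23.
S4 does not apply.
S5 does not apply.
S6 applies (level before this adjustment is 23 ≥ 23, so +5): 23 + 5 = 28.
S7 applies: 28 − 2 = 26.
S8 applies (level before this adjustment is 26 ≥ 18, so +4): 26 + 4 = 30.
Final offense level: 30.
Criminal history: 12 prior points → Category Moderate (9+).
Level 30 falls in the 30 band.
Grid: Level 30 × Category Moderate = 39-43 months.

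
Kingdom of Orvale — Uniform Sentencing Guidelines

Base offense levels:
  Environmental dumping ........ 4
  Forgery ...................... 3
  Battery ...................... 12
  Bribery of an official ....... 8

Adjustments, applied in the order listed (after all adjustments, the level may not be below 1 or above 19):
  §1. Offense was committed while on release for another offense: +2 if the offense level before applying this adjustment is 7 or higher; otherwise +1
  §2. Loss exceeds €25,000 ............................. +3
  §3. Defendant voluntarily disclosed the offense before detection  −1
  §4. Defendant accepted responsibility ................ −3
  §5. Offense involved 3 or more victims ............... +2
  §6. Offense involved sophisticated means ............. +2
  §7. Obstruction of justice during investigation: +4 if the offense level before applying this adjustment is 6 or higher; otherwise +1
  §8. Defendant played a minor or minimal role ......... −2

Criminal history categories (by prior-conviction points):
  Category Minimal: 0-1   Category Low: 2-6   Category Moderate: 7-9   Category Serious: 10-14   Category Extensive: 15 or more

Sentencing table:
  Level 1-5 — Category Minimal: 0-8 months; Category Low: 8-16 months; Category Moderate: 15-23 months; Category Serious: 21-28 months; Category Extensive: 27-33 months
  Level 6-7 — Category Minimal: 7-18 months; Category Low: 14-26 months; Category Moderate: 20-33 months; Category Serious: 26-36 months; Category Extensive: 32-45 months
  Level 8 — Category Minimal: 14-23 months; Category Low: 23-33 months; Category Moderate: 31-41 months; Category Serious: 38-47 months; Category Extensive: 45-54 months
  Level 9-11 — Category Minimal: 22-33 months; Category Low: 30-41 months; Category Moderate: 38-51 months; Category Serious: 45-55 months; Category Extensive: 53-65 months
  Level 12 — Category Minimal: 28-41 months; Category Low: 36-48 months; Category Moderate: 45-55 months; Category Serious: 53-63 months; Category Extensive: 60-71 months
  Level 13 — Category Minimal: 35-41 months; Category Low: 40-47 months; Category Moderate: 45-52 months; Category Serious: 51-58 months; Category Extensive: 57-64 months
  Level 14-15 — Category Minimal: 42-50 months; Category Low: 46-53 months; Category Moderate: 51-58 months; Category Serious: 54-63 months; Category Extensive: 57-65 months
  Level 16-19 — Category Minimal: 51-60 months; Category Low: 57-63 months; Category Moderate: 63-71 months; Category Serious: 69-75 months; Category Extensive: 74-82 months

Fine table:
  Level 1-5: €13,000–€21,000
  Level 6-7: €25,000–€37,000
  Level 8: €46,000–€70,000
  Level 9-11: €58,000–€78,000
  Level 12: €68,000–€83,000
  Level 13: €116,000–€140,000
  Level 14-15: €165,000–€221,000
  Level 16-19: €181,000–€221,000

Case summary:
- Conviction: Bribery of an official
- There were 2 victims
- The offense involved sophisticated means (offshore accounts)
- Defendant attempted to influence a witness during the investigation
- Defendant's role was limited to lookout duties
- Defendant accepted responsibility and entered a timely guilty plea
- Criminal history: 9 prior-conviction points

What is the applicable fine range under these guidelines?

Base offense level for bribery of an official: 8.
§1 does not apply.
§3 does not apply.
§4 applies: 8 − 3 = 5.
§6 applies: 5 + 2 = 7.
§7 applies (level before this adjustment is 7 ≥ 6, so +4): 7 + 4 = 11.
§8 applies: 11 − 2 = 9.
Final offense level: 9.
Level 9 falls in the 9-11 band.
Fine table: Level 9-11 → €58,000–€78,000.

€58,000–€78,000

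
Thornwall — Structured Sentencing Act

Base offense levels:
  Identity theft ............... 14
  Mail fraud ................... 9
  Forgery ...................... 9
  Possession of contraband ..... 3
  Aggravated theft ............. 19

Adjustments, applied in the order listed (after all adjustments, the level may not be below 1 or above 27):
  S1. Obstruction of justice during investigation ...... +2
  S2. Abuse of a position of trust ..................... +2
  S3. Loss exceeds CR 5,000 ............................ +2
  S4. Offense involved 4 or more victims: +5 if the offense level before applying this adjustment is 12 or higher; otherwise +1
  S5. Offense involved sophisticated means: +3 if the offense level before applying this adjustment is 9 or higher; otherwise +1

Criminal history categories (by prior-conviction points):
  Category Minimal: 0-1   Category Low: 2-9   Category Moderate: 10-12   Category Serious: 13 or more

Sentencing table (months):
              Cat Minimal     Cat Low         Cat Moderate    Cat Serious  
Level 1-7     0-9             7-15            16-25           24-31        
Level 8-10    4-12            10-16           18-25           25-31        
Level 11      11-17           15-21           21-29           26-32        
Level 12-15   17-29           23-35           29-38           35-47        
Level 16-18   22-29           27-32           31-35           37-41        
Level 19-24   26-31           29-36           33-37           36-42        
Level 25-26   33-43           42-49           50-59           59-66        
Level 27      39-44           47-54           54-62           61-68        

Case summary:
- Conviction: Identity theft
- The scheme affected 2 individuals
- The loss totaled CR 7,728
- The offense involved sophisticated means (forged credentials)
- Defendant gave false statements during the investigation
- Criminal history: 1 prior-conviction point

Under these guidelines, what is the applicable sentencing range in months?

26-31 months

Base offense level for identity theft: 14.
S1 applies: 14 + 2 = 16.
S2 does not apply.
S3 applies: 16 + 2 = 18.
S5 applies (level before this adjustment is 18 ≥ 9, so +3): 18 + 3 = 21.
Final offense level: 21.
Criminal history: 1 prior point → Category Minimal (0-1).
Level 21 falls in the 19-24 band.
Grid: Level 19-24 × Category Minimal = 26-31 months.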